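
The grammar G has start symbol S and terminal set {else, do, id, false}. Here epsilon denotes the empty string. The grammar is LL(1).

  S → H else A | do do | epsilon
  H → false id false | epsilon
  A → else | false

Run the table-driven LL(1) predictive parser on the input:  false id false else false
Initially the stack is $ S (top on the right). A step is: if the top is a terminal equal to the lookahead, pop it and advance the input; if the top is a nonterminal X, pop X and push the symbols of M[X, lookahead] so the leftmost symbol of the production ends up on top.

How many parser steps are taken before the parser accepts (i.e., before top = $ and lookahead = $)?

8

step 1: stack=$ S  input=false id false else false $  — expand S → H else A
step 2: stack=$ A else H  input=false id false else false $  — expand H → false id false
step 3: stack=$ A else false id false  input=false id false else false $  — match false
step 4: stack=$ A else false id  input=id false else false $  — match id
step 5: stack=$ A else false  input=false else false $  — match false
step 6: stack=$ A else  input=else false $  — match else
step 7: stack=$ A  input=false $  — expand A → false
step 8: stack=$ false  input=false $  — match false
Accept reached after 8 steps.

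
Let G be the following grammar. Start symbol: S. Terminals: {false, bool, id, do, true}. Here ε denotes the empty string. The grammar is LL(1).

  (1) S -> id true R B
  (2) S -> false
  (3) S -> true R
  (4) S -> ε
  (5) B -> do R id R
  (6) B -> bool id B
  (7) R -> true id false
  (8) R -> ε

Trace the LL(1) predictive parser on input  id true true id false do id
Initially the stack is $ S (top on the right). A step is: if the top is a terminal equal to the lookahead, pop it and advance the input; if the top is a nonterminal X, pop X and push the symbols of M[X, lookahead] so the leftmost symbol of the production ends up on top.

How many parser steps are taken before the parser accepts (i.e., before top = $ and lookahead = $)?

12

step 1: stack=$ S  input=id true true id false do id $  — expand S -> id true R B
step 2: stack=$ B R true id  input=id true true id false do id $  — match id
step 3: stack=$ B R true  input=true true id false do id $  — match true
step 4: stack=$ B R  input=true id false do id $  — expand R -> true id false
step 5: stack=$ B false id true  input=true id false do id $  — match true
step 6: stack=$ B false id  input=id false do id $  — match id
step 7: stack=$ B false  input=false do id $  — match false
step 8: stack=$ B  input=do id $  — expand B -> do R id R
step 9: stack=$ R id R do  input=do id $  — match do
step 10: stack=$ R id R  input=id $  — expand R -> ε
step 11: stack=$ R id  input=id $  — match id
step 12: stack=$ R  input=$  — expand R -> ε
Accept reached after 12 steps.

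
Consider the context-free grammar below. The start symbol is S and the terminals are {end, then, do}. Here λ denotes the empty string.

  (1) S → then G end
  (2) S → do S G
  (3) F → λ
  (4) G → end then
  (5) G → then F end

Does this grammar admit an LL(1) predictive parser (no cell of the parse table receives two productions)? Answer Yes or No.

FIRST(S) = {do, then}
FIRST(F) = {λ}
FIRST(G) = {end, then}
FOLLOW(S) = {$, end, then}
FOLLOW(F) = {end}
FOLLOW(G) = {$, end, then}
Each cell of M receives at most one production.

Yes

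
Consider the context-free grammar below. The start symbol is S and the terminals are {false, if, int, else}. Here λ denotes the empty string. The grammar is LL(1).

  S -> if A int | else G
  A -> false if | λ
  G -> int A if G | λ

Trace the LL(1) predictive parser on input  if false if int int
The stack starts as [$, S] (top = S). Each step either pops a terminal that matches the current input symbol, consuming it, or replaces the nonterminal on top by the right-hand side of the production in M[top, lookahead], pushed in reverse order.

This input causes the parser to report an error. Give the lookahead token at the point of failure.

int

step 1: stack=$ S  input=if false if int int $  — expand S -> if A int
step 2: stack=$ int A if  input=if false if int int $  — match if
step 3: stack=$ int A  input=false if int int $  — expand A -> false if
step 4: stack=$ int if false  input=false if int int $  — match false
step 5: stack=$ int if  input=if int int $  — match if
step 6: stack=$ int  input=int int $  — match int
step 7: stack=$  input=int $  — error: stack empty but input remains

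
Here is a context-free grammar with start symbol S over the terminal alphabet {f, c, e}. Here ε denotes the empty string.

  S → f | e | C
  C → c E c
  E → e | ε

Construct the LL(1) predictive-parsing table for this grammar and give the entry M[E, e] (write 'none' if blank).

FIRST(C): from C→c E c we get {c}. So FIRST(C) = {c}.
FIRST(E): from E→e we get {e}; from E→ε we get {ε}. So FIRST(E) = {ε, e}.
FIRST(S): from S→f we get {f}; from S→e we get {e}; from S→C we get {c}. So FIRST(S) = {c, e, f}.
FOLLOW(S) includes $ since S is the start symbol.
FOLLOW(E): in C→c E c, E is followed by c with FIRST {c}. Thus FOLLOW(E) = {c}.
For E → e: FIRST(e) = {e}, so it goes in M[E, t] for t ∈ {e}.
For E → ε: FIRST(ε) = {ε}, so it goes in M[E, t] for t ∈ {}; since ε ∈ FIRST, also for every t ∈ FOLLOW(E) = {c}.

E → e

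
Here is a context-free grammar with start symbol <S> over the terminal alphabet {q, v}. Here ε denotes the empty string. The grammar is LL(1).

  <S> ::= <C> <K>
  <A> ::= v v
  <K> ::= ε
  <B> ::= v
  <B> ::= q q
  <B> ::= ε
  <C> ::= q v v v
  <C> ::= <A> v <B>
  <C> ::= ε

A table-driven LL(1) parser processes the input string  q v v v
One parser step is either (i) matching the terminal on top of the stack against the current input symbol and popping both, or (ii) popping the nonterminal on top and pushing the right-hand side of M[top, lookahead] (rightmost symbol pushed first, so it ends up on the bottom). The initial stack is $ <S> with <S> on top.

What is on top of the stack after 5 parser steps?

v

     Stack          Input      Action
  1  $ <S>          q v v v $  expand <S> ::= <C> <K>
  2  $ <K> <C>      q v v v $  expand <C> ::= q v v v
  3  $ <K> v v v q  q v v v $  match q
  4  $ <K> v v v    v v v $    match v
  5  $ <K> v v      v v $      match v
Stack after step 5: $ <K> v (top = v).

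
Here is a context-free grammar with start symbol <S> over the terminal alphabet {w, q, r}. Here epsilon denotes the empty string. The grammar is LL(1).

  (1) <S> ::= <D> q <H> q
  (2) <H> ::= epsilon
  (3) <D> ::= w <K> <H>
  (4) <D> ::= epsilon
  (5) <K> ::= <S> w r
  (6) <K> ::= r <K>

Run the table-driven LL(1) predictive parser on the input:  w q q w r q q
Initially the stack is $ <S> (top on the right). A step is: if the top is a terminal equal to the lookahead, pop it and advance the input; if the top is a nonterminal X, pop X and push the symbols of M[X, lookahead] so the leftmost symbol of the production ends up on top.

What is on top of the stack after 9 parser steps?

step 1: stack=$ <S>  input=w q q w r q q $  — expand <S> ::= <D> q <H> q
step 2: stack=$ q <H> q <D>  input=w q q w r q q $  — expand <D> ::= w <K> <H>
step 3: stack=$ q <H> q <H> <K> w  input=w q q w r q q $  — match w
step 4: stack=$ q <H> q <H> <K>  input=q q w r q q $  — expand <K> ::= <S> w r
step 5: stack=$ q <H> q <H> r w <S>  input=q q w r q q $  — expand <S> ::= <D> q <H> q
step 6: stack=$ q <H> q <H> r w q <H> q <D>  input=q q w r q q $  — expand <D> ::= epsilon
step 7: stack=$ q <H> q <H> r w q <H> q  input=q q w r q q $  — match q
step 8: stack=$ q <H> q <H> r w q <H>  input=q w r q q $  — expand <H> ::= epsilon
step 9: stack=$ q <H> q <H> r w q  input=q w r q q $  — match q
Stack after step 9: $ q <H> q <H> r w (top = w).

w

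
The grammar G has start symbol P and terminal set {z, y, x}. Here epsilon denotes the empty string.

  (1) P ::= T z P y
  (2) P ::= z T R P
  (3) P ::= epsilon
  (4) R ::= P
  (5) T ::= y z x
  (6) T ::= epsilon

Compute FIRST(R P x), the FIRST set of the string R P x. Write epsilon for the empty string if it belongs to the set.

{x, y, z}

FIRST(T) = {epsilon, y}
FIRST(P) = {epsilon, y, z}  (via T z P y)
FIRST(R) = {epsilon, y, z}  (via P)
FIRST(R P x): take FIRST of each symbol in turn, carrying on past any symbol whose FIRST contains epsilon; result {x, y, z}.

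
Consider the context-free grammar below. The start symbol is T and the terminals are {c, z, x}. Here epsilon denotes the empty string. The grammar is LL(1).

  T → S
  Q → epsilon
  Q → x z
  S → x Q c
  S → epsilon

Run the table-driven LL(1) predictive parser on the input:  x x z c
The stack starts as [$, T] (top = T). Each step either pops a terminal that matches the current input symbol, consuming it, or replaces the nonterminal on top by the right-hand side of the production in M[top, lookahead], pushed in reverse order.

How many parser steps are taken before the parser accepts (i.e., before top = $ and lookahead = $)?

7

     Stack    Input      Action
  1  $ T      x x z c $  expand T → S
  2  $ S      x x z c $  expand S → x Q c
  3  $ c Q x  x x z c $  match x
  4  $ c Q    x z c $    expand Q → x z
  5  $ c z x  x z c $    match x
  6  $ c z    z c $      match z
  7  $ c      c $        match c
Accept reached after 7 steps.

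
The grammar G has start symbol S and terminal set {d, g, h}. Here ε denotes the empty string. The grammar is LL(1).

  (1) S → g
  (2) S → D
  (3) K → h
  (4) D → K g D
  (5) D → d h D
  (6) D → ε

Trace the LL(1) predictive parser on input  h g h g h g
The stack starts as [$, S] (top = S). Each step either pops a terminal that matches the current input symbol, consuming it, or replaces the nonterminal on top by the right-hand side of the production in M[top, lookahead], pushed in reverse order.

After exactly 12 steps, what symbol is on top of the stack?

      Stack    Input          Action
   1  $ S      h g h g h g $  expand S → D
   2  $ D      h g h g h g $  expand D → K g D
   3  $ D g K  h g h g h g $  expand K → h
   4  $ D g h  h g h g h g $  match h
   5  $ D g    g h g h g $    match g
   6  $ D      h g h g $      expand D → K g D
   7  $ D g K  h g h g $      expand K → h
   8  $ D g h  h g h g $      match h
   9  $ D g    g h g $        match g
  10  $ D      h g $          expand D → K g D
  11  $ D g K  h g $          expand K → h
  12  $ D g h  h g $          match h
Stack after step 12: $ D g (top = g).

g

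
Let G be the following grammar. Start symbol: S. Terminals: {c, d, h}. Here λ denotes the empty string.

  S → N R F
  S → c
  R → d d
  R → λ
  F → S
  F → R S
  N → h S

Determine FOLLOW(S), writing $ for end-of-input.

FIRST(R): from R→d d we get {d}; from R→λ we get {λ}. So FIRST(R) = {λ, d}.
FIRST(N): from N→h S we get {h}. So FIRST(N) = {h}.
FIRST(S): from S→N R F we get {h}; from S→c we get {c}. So FIRST(S) = {c, h}.
FIRST(F): from F→S we get {c, h}; from F→R S we get {c, d, h}. So FIRST(F) = {c, d, h}.
FOLLOW(S) includes $ since S is the start symbol.
FOLLOW(R): in S→N R F, R is followed by F with FIRST {c, d, h}; in F→R S, R is followed by S with FIRST {c, h}. Thus FOLLOW(R) = {c, d, h}.
FOLLOW(N): in S→N R F, N is followed by R F with FIRST {c, d, h}. Thus FOLLOW(N) = {c, d, h}.
FOLLOW(S): in F→S, the suffix after S is empty, so FOLLOW(S) ⊇ FOLLOW(F) = {$, c, d, h}; in F→R S, the suffix after S is empty, so FOLLOW(S) ⊇ FOLLOW(F) = {$, c, d, h}; in N→h S, the suffix after S is empty, so FOLLOW(S) ⊇ FOLLOW(N) = {c, d, h}. Thus FOLLOW(S) = {$, c, d, h}.
FOLLOW(F): in S→N R F, the suffix after F is empty, so FOLLOW(F) ⊇ FOLLOW(S) = {$, c, d, h}. Thus FOLLOW(F) = {$, c, d, h}.

{$, c, d, h}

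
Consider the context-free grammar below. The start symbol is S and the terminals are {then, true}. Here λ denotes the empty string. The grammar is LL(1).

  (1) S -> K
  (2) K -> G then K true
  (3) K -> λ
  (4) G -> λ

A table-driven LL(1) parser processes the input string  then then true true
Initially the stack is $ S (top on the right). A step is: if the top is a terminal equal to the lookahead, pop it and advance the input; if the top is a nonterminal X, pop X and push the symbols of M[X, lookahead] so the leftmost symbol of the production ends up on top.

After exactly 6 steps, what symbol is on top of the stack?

step 1: stack=$ S  input=then then true true $  — expand S -> K
step 2: stack=$ K  input=then then true true $  — expand K -> G then K true
step 3: stack=$ true K then G  input=then then true true $  — expand G -> λ
step 4: stack=$ true K then  input=then then true true $  — match then
step 5: stack=$ true K  input=then true true $  — expand K -> G then K true
step 6: stack=$ true true K then G  input=then true true $  — expand G -> λ
Stack after step 6: $ true true K then (top = then).

then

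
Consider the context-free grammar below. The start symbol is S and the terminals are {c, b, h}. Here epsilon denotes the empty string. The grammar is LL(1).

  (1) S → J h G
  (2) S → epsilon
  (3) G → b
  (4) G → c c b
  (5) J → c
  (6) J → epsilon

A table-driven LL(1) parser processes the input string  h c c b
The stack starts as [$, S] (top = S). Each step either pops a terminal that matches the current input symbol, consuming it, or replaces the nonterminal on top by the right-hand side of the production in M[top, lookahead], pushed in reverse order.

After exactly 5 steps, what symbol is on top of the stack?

c

step 1: stack=$ S  input=h c c b $  — expand S → J h G
step 2: stack=$ G h J  input=h c c b $  — expand J → epsilon
step 3: stack=$ G h  input=h c c b $  — match h
step 4: stack=$ G  input=c c b $  — expand G → c c b
step 5: stack=$ b c c  input=c c b $  — match c
Stack after step 5: $ b c (top = c).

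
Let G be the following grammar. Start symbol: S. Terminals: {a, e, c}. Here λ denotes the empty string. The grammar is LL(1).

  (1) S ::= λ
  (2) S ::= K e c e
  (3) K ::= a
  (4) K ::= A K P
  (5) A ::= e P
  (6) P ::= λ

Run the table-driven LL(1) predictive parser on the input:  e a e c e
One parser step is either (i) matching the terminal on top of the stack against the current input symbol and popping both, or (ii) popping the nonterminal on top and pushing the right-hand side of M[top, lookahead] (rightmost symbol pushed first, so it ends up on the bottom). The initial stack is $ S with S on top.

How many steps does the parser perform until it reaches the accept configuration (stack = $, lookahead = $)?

11

step 1: stack=$ S  input=e a e c e $  — expand S ::= K e c e
step 2: stack=$ e c e K  input=e a e c e $  — expand K ::= A K P
step 3: stack=$ e c e P K A  input=e a e c e $  — expand A ::= e P
step 4: stack=$ e c e P K P e  input=e a e c e $  — match e
step 5: stack=$ e c e P K P  input=a e c e $  — expand P ::= λ
step 6: stack=$ e c e P K  input=a e c e $  — expand K ::= a
step 7: stack=$ e c e P a  input=a e c e $  — match a
step 8: stack=$ e c e P  input=e c e $  — expand P ::= λ
step 9: stack=$ e c e  input=e c e $  — match e
step 10: stack=$ e c  input=c e $  — match c
step 11: stack=$ e  input=e $  — match e
Accept reached after 11 steps.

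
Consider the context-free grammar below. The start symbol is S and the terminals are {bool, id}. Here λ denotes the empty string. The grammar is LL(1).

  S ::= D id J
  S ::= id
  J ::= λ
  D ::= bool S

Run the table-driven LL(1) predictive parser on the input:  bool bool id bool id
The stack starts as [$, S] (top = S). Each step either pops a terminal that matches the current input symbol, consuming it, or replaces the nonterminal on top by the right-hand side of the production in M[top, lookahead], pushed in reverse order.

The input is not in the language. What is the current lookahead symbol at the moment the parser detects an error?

step 1: stack=$ S  input=bool bool id bool id $  — expand S ::= D id J
step 2: stack=$ J id D  input=bool bool id bool id $  — expand D ::= bool S
step 3: stack=$ J id S bool  input=bool bool id bool id $  — match bool
step 4: stack=$ J id S  input=bool id bool id $  — expand S ::= D id J
step 5: stack=$ J id J id D  input=bool id bool id $  — expand D ::= bool S
step 6: stack=$ J id J id S bool  input=bool id bool id $  — match bool
step 7: stack=$ J id J id S  input=id bool id $  — expand S ::= id
step 8: stack=$ J id J id id  input=id bool id $  — match id
step 9: stack=$ J id J id  input=bool id $  — error: top is terminal id but lookahead is bool

bool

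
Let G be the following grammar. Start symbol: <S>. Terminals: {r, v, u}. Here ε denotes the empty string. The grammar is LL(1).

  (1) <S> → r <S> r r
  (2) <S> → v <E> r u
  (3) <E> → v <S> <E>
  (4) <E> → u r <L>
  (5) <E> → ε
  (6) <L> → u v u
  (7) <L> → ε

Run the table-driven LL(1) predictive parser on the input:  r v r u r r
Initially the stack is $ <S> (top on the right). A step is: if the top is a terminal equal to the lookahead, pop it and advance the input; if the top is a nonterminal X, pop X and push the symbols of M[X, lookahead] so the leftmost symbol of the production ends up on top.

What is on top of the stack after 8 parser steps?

step 1: stack=$ <S>  input=r v r u r r $  — expand <S> → r <S> r r
step 2: stack=$ r r <S> r  input=r v r u r r $  — match r
step 3: stack=$ r r <S>  input=v r u r r $  — expand <S> → v <E> r u
step 4: stack=$ r r u r <E> v  input=v r u r r $  — match v
step 5: stack=$ r r u r <E>  input=r u r r $  — expand <E> → ε
step 6: stack=$ r r u r  input=r u r r $  — match r
step 7: stack=$ r r u  input=u r r $  — match u
step 8: stack=$ r r  input=r r $  — match r
Stack after step 8: $ r (top = r).

r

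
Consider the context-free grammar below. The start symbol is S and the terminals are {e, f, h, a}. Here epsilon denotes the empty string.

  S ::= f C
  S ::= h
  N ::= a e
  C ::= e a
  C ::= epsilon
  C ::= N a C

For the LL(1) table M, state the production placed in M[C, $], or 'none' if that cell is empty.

C ::= epsilon

FIRST(S) = {f, h}
FIRST(N) = {a}
FIRST(C) = {epsilon, a, e}  (via N a C)
FOLLOW(S) includes $ since S is the start symbol.
FOLLOW(S): S appears on no right-hand side. Thus FOLLOW(S) = {$}.
FOLLOW(C): in S::=f C, the suffix after C is empty, so FOLLOW(C) ⊇ FOLLOW(S) = {$}; in C::=N a C, the suffix after C is empty (adds nothing new). Thus FOLLOW(C) = {$}.
For C ::= e a: FIRST(e a) = {e}, so it goes in M[C, t] for t ∈ {e}.
For C ::= epsilon: FIRST(epsilon) = {epsilon}, so it goes in M[C, t] for t ∈ {}; since epsilon ∈ FIRST, also for every t ∈ FOLLOW(C) = {$}.
For C ::= N a C: FIRST(N a C) = {a}, so it goes in M[C, t] for t ∈ {a}.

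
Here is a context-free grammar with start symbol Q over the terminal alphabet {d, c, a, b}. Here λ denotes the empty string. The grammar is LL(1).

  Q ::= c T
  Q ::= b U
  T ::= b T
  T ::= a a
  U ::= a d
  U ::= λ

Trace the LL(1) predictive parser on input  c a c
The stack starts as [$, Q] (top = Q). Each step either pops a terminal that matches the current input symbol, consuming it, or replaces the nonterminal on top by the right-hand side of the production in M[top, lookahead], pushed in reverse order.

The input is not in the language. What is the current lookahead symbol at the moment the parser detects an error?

     Stack  Input    Action
  1  $ Q    c a c $  expand Q ::= c T
  2  $ T c  c a c $  match c
  3  $ T    a c $    expand T ::= a a
  4  $ a a  a c $    match a
  5  $ a    c $      error: top is terminal a but lookahead is c

c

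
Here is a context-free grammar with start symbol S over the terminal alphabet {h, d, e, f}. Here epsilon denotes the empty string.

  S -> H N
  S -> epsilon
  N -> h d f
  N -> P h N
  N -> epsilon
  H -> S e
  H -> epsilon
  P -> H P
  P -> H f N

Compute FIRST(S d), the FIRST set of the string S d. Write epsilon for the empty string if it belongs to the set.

FIRST(S) = {epsilon, e, f, h}  (via H N)
FIRST(H) = {epsilon, e, f, h}  (via S e)
FIRST(P) = {e, f, h}  (via H P, H f N)
FIRST(N) = {epsilon, e, f, h}  (via P h N)
FIRST(S d): take FIRST of each symbol in turn, carrying on past any symbol whose FIRST contains epsilon; result {d, e, f, h}.

{d, e, f, h}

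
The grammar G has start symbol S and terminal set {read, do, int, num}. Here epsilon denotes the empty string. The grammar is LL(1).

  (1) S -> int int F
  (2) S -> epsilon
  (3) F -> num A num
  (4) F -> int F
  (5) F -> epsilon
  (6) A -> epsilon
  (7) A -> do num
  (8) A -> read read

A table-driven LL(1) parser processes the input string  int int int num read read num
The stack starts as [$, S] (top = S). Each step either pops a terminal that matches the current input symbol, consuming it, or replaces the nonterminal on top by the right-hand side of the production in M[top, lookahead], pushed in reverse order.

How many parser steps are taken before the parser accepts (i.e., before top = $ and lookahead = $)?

step 1: stack=$ S  input=int int int num read read num $  — expand S -> int int F
step 2: stack=$ F int int  input=int int int num read read num $  — match int
step 3: stack=$ F int  input=int int num read read num $  — match int
step 4: stack=$ F  input=int num read read num $  — expand F -> int F
step 5: stack=$ F int  input=int num read read num $  — match int
step 6: stack=$ F  input=num read read num $  — expand F -> num A num
step 7: stack=$ num A num  input=num read read num $  — match num
step 8: stack=$ num A  input=read read num $  — expand A -> read read
step 9: stack=$ num read read  input=read read num $  — match read
step 10: stack=$ num read  input=read num $  — match read
step 11: stack=$ num  input=num $  — match num
Accept reached after 11 steps.

11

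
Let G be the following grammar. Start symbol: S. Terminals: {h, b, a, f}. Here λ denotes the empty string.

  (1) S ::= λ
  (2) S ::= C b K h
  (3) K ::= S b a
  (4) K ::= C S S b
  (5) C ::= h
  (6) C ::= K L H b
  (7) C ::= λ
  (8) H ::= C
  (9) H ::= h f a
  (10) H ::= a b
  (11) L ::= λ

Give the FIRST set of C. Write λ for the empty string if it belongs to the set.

{λ, b, h}

FIRST(L) = {λ}
FIRST(S) = {λ, b, h}  (via C b K h)
FIRST(K) = {b, h}  (via S b a, C S S b)
FIRST(C) = {λ, b, h}  (via K L H b)
FIRST(H) = {λ, a, b, h}  (via C)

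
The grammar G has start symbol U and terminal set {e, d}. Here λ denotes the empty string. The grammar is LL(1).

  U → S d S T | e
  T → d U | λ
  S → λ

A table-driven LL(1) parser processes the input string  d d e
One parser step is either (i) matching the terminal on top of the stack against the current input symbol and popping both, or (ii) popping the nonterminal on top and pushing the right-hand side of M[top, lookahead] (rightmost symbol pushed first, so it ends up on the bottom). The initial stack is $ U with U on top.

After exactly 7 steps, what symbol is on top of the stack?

e

step 1: stack=$ U  input=d d e $  — expand U → S d S T
step 2: stack=$ T S d S  input=d d e $  — expand S → λ
step 3: stack=$ T S d  input=d d e $  — match d
step 4: stack=$ T S  input=d e $  — expand S → λ
step 5: stack=$ T  input=d e $  — expand T → d U
step 6: stack=$ U d  input=d e $  — match d
step 7: stack=$ U  input=e $  — expand U → e
Stack after step 7: $ e (top = e).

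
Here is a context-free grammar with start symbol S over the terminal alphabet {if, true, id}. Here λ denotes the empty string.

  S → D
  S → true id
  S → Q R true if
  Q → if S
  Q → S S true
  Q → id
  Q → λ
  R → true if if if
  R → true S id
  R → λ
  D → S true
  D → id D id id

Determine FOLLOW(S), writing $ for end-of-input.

FIRST(R): from R→true if if if we get {true}; from R→true S id we get {true}; from R→λ we get {λ}. So FIRST(R) = {λ, true}.
FIRST(S): from S→D we get {id, if, true}; from S→true id we get {true}; from S→Q R true if we get {id, if, true}. So FIRST(S) = {id, if, true}.
FIRST(Q): from Q→if S we get {if}; from Q→S S true we get {id, if, true}; from Q→id we get {id}; from Q→λ we get {λ}. So FIRST(Q) = {λ, id, if, true}.
FIRST(D): from D→S true we get {id, if, true}; from D→id D id id we get {id}. So FIRST(D) = {id, if, true}.
FOLLOW(S) includes $ since S is the start symbol.
FOLLOW(Q): in S→Q R true if, Q is followed by R true if with FIRST {true}. Thus FOLLOW(Q) = {true}.
FOLLOW(S): in Q→if S, the suffix after S is empty, so FOLLOW(S) ⊇ FOLLOW(Q) = {true}; in Q→S S true (occurrence 1), S is followed by S true with FIRST {id, if, true}; in Q→S S true (occurrence 2), S is followed by true with FIRST {true}; in R→true S id, S is followed by id with FIRST {id}; in D→S true, S is followed by true with FIRST {true}. Thus FOLLOW(S) = {$, id, if, true}.
FOLLOW(R): in S→Q R true if, R is followed by true if with FIRST {true}. Thus FOLLOW(R) = {true}.
FOLLOW(D): in S→D, the suffix after D is empty, so FOLLOW(D) ⊇ FOLLOW(S) = {$, id, if, true}; in D→id D id id, D is followed by id id with FIRST {id}. Thus FOLLOW(D) = {$, id, if, true}.

{$, id, if, true}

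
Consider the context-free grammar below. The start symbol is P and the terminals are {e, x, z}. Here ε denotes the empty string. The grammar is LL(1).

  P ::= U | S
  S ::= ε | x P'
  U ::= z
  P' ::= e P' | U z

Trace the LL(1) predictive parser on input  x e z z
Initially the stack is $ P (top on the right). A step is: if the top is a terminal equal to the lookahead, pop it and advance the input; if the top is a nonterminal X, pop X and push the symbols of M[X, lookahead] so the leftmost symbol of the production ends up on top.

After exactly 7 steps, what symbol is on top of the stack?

z

     Stack   Input      Action
  1  $ P     x e z z $  expand P ::= S
  2  $ S     x e z z $  expand S ::= x P'
  3  $ P' x  x e z z $  match x
  4  $ P'    e z z $    expand P' ::= e P'
  5  $ P' e  e z z $    match e
  6  $ P'    z z $      expand P' ::= U z
  7  $ z U   z z $      expand U ::= z
Stack after step 7: $ z z (top = z).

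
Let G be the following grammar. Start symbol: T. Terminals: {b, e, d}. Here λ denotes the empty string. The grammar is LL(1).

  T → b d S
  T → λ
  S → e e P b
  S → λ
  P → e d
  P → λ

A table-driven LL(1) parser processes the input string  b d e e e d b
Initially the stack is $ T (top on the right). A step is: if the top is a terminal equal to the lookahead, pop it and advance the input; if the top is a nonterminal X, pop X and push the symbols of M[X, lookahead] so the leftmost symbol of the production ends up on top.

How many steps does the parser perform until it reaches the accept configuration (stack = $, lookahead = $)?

10

step 1: stack=$ T  input=b d e e e d b $  — expand T → b d S
step 2: stack=$ S d b  input=b d e e e d b $  — match b
step 3: stack=$ S d  input=d e e e d b $  — match d
step 4: stack=$ S  input=e e e d b $  — expand S → e e P b
step 5: stack=$ b P e e  input=e e e d b $  — match e
step 6: stack=$ b P e  input=e e d b $  — match e
step 7: stack=$ b P  input=e d b $  — expand P → e d
step 8: stack=$ b d e  input=e d b $  — match e
step 9: stack=$ b d  input=d b $  — match d
step 10: stack=$ b  input=b $  — match b
Accept reached after 10 steps.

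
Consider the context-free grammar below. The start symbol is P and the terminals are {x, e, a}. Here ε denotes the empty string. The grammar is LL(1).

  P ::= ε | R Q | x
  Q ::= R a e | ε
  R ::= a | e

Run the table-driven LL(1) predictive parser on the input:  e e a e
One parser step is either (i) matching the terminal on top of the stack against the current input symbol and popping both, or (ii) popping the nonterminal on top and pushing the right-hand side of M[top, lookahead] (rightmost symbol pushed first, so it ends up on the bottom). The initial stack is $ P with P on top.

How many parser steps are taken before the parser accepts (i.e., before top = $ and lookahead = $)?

8

step 1: stack=$ P  input=e e a e $  — expand P ::= R Q
step 2: stack=$ Q R  input=e e a e $  — expand R ::= e
step 3: stack=$ Q e  input=e e a e $  — match e
step 4: stack=$ Q  input=e a e $  — expand Q ::= R a e
step 5: stack=$ e a R  input=e a e $  — expand R ::= e
step 6: stack=$ e a e  input=e a e $  — match e
step 7: stack=$ e a  input=a e $  — match a
step 8: stack=$ e  input=e $  — match e
Accept reached after 8 steps.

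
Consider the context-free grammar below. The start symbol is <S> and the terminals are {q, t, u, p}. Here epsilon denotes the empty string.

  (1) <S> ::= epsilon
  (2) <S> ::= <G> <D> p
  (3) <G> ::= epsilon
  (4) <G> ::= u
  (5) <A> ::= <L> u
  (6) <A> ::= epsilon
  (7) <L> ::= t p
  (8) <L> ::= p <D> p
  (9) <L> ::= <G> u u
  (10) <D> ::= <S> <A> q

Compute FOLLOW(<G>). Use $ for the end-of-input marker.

FIRST(<G>): from <G>::=epsilon we get {epsilon}; from <G>::=u we get {u}. So FIRST(<G>) = {epsilon, u}.
FIRST(<L>): from <L>::=t p we get {t}; from <L>::=p <D> p we get {p}; from <L>::=<G> u u we get {u}. So FIRST(<L>) = {p, t, u}.
FIRST(<A>): from <A>::=<L> u we get {p, t, u}; from <A>::=epsilon we get {epsilon}. So FIRST(<A>) = {epsilon, p, t, u}.
FIRST(<S>): from <S>::=epsilon we get {epsilon}; from <S>::=<G> <D> p we get {p, q, t, u}. So FIRST(<S>) = {epsilon, p, q, t, u}.
FIRST(<D>): from <D>::=<S> <A> q we get {p, q, t, u}. So FIRST(<D>) = {p, q, t, u}.
FOLLOW(<S>) includes $ since <S> is the start symbol.
FOLLOW(<S>): in <D>::=<S> <A> q, <S> is followed by <A> q with FIRST {p, q, t, u}. Thus FOLLOW(<S>) = {$, p, q, t, u}.
FOLLOW(<G>): in <S>::=<G> <D> p, <G> is followed by <D> p with FIRST {p, q, t, u}; in <L>::=<G> u u, <G> is followed by u u with FIRST {u}. Thus FOLLOW(<G>) = {p, q, t, u}.
FOLLOW(<A>): in <D>::=<S> <A> q, <A> is followed by q with FIRST {q}. Thus FOLLOW(<A>) = {q}.
FOLLOW(<L>): in <A>::=<L> u, <L> is followed by u with FIRST {u}. Thus FOLLOW(<L>) = {u}.
FOLLOW(<D>): in <S>::=<G> <D> p, <D> is followed by p with FIRST {p}; in <L>::=p <D> p, <D> is followed by p with FIRST {p}. Thus FOLLOW(<D>) = {p}.

{p, q, t, u}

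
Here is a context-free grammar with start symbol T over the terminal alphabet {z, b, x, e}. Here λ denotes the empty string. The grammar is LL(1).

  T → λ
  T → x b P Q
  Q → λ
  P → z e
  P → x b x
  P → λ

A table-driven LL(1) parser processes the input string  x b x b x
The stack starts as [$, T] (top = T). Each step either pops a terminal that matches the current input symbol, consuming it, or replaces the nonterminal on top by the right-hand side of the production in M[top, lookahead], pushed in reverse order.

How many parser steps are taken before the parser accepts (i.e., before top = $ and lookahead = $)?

     Stack      Input        Action
  1  $ T        x b x b x $  expand T → x b P Q
  2  $ Q P b x  x b x b x $  match x
  3  $ Q P b    b x b x $    match b
  4  $ Q P      x b x $      expand P → x b x
  5  $ Q x b x  x b x $      match x
  6  $ Q x b    b x $        match b
  7  $ Q x      x $          match x
  8  $ Q        $            expand Q → λ
Accept reached after 8 steps.

8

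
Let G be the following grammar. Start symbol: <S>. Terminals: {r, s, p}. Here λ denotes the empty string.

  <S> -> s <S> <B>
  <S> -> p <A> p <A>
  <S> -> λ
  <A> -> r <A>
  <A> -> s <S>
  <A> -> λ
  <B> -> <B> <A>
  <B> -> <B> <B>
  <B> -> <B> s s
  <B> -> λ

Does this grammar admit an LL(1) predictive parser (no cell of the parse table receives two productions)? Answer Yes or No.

No

FIRST(<S>) = {λ, p, s}
FIRST(<A>) = {λ, r, s}
FIRST(<B>) = {λ, r, s}
FOLLOW(<S>) = {$, p, r, s}
FOLLOW(<A>) = {$, p, r, s}
FOLLOW(<B>) = {$, p, r, s}
Cell M[<A>, r] receives both <A> -> r <A> and <A> -> λ — the grammar is not LL(1).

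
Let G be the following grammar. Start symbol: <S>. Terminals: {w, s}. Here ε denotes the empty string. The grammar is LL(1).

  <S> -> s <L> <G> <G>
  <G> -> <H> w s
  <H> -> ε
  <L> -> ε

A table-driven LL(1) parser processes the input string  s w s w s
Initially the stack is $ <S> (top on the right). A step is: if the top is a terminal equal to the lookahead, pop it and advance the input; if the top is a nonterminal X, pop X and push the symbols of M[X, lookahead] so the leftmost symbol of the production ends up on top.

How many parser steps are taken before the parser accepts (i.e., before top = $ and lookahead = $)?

11

      Stack            Input        Action
   1  $ <S>            s w s w s $  expand <S> -> s <L> <G> <G>
   2  $ <G> <G> <L> s  s w s w s $  match s
   3  $ <G> <G> <L>    w s w s $    expand <L> -> ε
   4  $ <G> <G>        w s w s $    expand <G> -> <H> w s
   5  $ <G> s w <H>    w s w s $    expand <H> -> ε
   6  $ <G> s w        w s w s $    match w
   7  $ <G> s          s w s $      match s
   8  $ <G>            w s $        expand <G> -> <H> w s
   9  $ s w <H>        w s $        expand <H> -> ε
  10  $ s w            w s $        match w
  11  $ s              s $          match s
Accept reached after 11 steps.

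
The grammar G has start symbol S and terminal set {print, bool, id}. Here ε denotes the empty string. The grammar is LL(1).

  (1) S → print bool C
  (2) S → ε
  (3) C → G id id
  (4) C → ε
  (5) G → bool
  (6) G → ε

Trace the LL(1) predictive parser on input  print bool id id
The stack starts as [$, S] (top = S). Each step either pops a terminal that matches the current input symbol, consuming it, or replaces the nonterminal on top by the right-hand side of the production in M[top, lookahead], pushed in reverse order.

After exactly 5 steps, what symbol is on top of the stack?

step 1: stack=$ S  input=print bool id id $  — expand S → print bool C
step 2: stack=$ C bool print  input=print bool id id $  — match print
step 3: stack=$ C bool  input=bool id id $  — match bool
step 4: stack=$ C  input=id id $  — expand C → G id id
step 5: stack=$ id id G  input=id id $  — expand G → ε
Stack after step 5: $ id id (top = id).

id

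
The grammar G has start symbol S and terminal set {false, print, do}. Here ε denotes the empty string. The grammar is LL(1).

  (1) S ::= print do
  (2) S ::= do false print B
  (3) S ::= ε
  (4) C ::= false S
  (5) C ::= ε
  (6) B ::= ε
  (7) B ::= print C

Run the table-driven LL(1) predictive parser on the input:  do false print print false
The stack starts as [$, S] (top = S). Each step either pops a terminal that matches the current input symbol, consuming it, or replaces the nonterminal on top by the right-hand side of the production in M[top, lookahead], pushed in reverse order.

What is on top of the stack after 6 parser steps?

C

     Stack               Input                         Action
  1  $ S                 do false print print false $  expand S ::= do false print B
  2  $ B print false do  do false print print false $  match do
  3  $ B print false     false print print false $     match false
  4  $ B print           print print false $           match print
  5  $ B                 print false $                 expand B ::= print C
  6  $ C print           print false $                 match print
Stack after step 6: $ C (top = C).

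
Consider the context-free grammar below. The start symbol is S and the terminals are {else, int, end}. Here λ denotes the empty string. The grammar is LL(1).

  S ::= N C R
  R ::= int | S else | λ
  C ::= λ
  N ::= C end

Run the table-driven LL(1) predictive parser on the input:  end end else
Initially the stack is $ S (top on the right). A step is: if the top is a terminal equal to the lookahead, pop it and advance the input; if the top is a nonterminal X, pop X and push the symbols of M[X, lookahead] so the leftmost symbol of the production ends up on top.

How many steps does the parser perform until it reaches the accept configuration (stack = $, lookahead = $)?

step 1: stack=$ S  input=end end else $  — expand S ::= N C R
step 2: stack=$ R C N  input=end end else $  — expand N ::= C end
step 3: stack=$ R C end C  input=end end else $  — expand C ::= λ
step 4: stack=$ R C end  input=end end else $  — match end
step 5: stack=$ R C  input=end else $  — expand C ::= λ
step 6: stack=$ R  input=end else $  — expand R ::= S else
step 7: stack=$ else S  input=end else $  — expand S ::= N C R
step 8: stack=$ else R C N  input=end else $  — expand N ::= C end
step 9: stack=$ else R C end C  input=end else $  — expand C ::= λ
step 10: stack=$ else R C end  input=end else $  — match end
step 11: stack=$ else R C  input=else $  — expand C ::= λ
step 12: stack=$ else R  input=else $  — expand R ::= λ
step 13: stack=$ else  input=else $  — match else
Accept reached after 13 steps.

13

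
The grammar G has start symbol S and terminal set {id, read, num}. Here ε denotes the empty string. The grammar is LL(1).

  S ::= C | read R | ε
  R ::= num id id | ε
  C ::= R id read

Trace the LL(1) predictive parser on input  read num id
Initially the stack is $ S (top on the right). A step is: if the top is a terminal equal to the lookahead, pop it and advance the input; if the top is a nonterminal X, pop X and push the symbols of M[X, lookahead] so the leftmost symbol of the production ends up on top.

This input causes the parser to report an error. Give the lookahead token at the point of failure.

$

     Stack        Input          Action
  1  $ S          read num id $  expand S ::= read R
  2  $ R read     read num id $  match read
  3  $ R          num id $       expand R ::= num id id
  4  $ id id num  num id $       match num
  5  $ id id      id $           match id
  6  $ id         $              error: top is terminal id but lookahead is $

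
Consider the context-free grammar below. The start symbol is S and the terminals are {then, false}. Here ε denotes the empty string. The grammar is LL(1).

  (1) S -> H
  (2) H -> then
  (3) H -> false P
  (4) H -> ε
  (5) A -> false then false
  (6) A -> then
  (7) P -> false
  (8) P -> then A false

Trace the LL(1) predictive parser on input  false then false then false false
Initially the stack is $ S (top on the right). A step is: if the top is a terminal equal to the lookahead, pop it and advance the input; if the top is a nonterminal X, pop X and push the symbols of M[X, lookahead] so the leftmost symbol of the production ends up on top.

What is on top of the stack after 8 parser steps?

step 1: stack=$ S  input=false then false then false false $  — expand S -> H
step 2: stack=$ H  input=false then false then false false $  — expand H -> false P
step 3: stack=$ P false  input=false then false then false false $  — match false
step 4: stack=$ P  input=then false then false false $  — expand P -> then A false
step 5: stack=$ false A then  input=then false then false false $  — match then
step 6: stack=$ false A  input=false then false false $  — expand A -> false then false
step 7: stack=$ false false then false  input=false then false false $  — match false
step 8: stack=$ false false then  input=then false false $  — match then
Stack after step 8: $ false false (top = false).

false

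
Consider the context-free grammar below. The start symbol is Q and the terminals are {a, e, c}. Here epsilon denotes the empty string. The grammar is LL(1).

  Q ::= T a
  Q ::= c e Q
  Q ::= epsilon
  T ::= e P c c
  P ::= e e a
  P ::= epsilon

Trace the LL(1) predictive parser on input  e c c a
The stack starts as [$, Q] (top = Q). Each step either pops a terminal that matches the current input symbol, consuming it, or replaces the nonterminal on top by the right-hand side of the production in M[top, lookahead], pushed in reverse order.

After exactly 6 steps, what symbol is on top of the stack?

a

     Stack        Input      Action
  1  $ Q          e c c a $  expand Q ::= T a
  2  $ a T        e c c a $  expand T ::= e P c c
  3  $ a c c P e  e c c a $  match e
  4  $ a c c P    c c a $    expand P ::= epsilon
  5  $ a c c      c c a $    match c
  6  $ a c        c a $      match c
Stack after step 6: $ a (top = a).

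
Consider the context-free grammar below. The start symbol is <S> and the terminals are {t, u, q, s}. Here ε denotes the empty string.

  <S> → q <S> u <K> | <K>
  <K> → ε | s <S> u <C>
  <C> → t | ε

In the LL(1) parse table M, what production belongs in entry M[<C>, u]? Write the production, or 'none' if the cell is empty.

FIRST(<K>): from <K>→ε we get {ε}; from <K>→s <S> u <C> we get {s}. So FIRST(<K>) = {ε, s}.
FIRST(<C>): from <C>→t we get {t}; from <C>→ε we get {ε}. So FIRST(<C>) = {ε, t}.
FIRST(<S>): from <S>→q <S> u <K> we get {q}; from <S>→<K> we get {ε, s}. So FIRST(<S>) = {ε, q, s}.
FOLLOW(<S>) includes $ since <S> is the start symbol.
FOLLOW(<K>): in <S>→q <S> u <K>, the suffix after <K> is empty, so FOLLOW(<K>) ⊇ FOLLOW(<S>) = {$, u}; in <S>→<K>, the suffix after <K> is empty, so FOLLOW(<K>) ⊇ FOLLOW(<S>) = {$, u}. Thus FOLLOW(<K>) = {$, u}.
FOLLOW(<C>): in <K>→s <S> u <C>, the suffix after <C> is empty, so FOLLOW(<C>) ⊇ FOLLOW(<K>) = {$, u}. Thus FOLLOW(<C>) = {$, u}.
For <C> → t: FIRST(t) = {t}, so it goes in M[<C>, t] for t ∈ {t}.
For <C> → ε: FIRST(ε) = {ε}, so it goes in M[<C>, t] for t ∈ {}; since ε ∈ FIRST, also for every t ∈ FOLLOW(<C>) = {$, u}.

<C> → ε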